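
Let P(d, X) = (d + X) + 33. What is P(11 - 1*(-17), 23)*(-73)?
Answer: -6132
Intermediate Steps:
P(d, X) = 33 + X + d (P(d, X) = (X + d) + 33 = 33 + X + d)
P(11 - 1*(-17), 23)*(-73) = (33 + 23 + (11 - 1*(-17)))*(-73) = (33 + 23 + (11 + 17))*(-73) = (33 + 23 + 28)*(-73) = 84*(-73) = -6132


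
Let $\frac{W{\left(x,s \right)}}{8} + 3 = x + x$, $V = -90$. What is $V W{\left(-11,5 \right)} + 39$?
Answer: $18039$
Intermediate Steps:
$W{\left(x,s \right)} = -24 + 16 x$ ($W{\left(x,s \right)} = -24 + 8 \left(x + x\right) = -24 + 8 \cdot 2 x = -24 + 16 x$)
$V W{\left(-11,5 \right)} + 39 = - 90 \left(-24 + 16 \left(-11\right)\right) + 39 = - 90 \left(-24 - 176\right) + 39 = \left(-90\right) \left(-200\right) + 39 = 18000 + 39 = 18039$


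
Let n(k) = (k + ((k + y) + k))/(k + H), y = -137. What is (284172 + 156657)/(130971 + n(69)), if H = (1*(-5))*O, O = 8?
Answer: 12784041/3798229 ≈ 3.3658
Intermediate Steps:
H = -40 (H = (1*(-5))*8 = -5*8 = -40)
n(k) = (-137 + 3*k)/(-40 + k) (n(k) = (k + ((k - 137) + k))/(k - 40) = (k + ((-137 + k) + k))/(-40 + k) = (k + (-137 + 2*k))/(-40 + k) = (-137 + 3*k)/(-40 + k))
(284172 + 156657)/(130971 + n(69)) = (284172 + 156657)/(130971 + (-137 + 3*69)/(-40 + 69)) = 440829/(130971 + (-137 + 207)/29) = 440829/(130971 + (1/29)*70) = 440829/(130971 + 70/29) = 440829/(3798229/29) = 440829*(29/3798229) = 12784041/3798229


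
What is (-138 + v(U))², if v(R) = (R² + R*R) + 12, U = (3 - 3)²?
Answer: 15876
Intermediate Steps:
U = 0 (U = 0² = 0)
v(R) = 12 + 2*R² (v(R) = (R² + R²) + 12 = 2*R² + 12 = 12 + 2*R²)
(-138 + v(U))² = (-138 + (12 + 2*0²))² = (-138 + (12 + 2*0))² = (-138 + (12 + 0))² = (-138 + 12)² = (-126)² = 15876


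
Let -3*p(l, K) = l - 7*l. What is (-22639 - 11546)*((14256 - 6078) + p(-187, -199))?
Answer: -266779740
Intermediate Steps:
p(l, K) = 2*l (p(l, K) = -(l - 7*l)/3 = -(-2)*l = 2*l)
(-22639 - 11546)*((14256 - 6078) + p(-187, -199)) = (-22639 - 11546)*((14256 - 6078) + 2*(-187)) = -34185*(8178 - 374) = -34185*7804 = -266779740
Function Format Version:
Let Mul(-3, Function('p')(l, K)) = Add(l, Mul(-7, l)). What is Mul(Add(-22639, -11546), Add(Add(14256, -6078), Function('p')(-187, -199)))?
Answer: -266779740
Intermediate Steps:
Function('p')(l, K) = Mul(2, l) (Function('p')(l, K) = Mul(Rational(-1, 3), Add(l, Mul(-7, l))) = Mul(Rational(-1, 3), Mul(-6, l)) = Mul(2, l))
Mul(Add(-22639, -11546), Add(Add(14256, -6078), Function('p')(-187, -199))) = Mul(Add(-22639, -11546), Add(Add(14256, -6078), Mul(2, -187))) = Mul(-34185, Add(8178, -374)) = Mul(-34185, 7804) = -266779740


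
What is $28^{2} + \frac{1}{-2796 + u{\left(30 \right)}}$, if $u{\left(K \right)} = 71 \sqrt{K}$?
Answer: $\frac{1001740638}{1277731} - \frac{71 \sqrt{30}}{7666386} \approx 784.0$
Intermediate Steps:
$28^{2} + \frac{1}{-2796 + u{\left(30 \right)}} = 28^{2} + \frac{1}{-2796 + 71 \sqrt{30}} = 784 + \frac{1}{-2796 + 71 \sqrt{30}}$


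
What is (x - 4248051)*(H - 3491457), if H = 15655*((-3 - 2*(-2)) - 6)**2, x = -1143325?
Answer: 16713707692832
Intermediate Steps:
H = 391375 (H = 15655*((-3 + 4) - 6)**2 = 15655*(1 - 6)**2 = 15655*(-5)**2 = 15655*25 = 391375)
(x - 4248051)*(H - 3491457) = (-1143325 - 4248051)*(391375 - 3491457) = -5391376*(-3100082) = 16713707692832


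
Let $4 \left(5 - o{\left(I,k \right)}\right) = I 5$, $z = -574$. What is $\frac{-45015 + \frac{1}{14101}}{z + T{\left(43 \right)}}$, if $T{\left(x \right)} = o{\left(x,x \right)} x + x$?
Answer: $\frac{2539026056}{148187409} \approx 17.134$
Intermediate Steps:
$o{\left(I,k \right)} = 5 - \frac{5 I}{4}$ ($o{\left(I,k \right)} = 5 - \frac{I 5}{4} = 5 - \frac{5 I}{4}$)
$T{\left(x \right)} = x + x \left(5 - \frac{5 x}{4}\right)$ ($T{\left(x \right)} = \left(5 - \frac{5 x}{4}\right) x + x = x \left(5 - \frac{5 x}{4}\right) + x = x + x \left(5 - \frac{5 x}{4}\right)$)
$\frac{-45015 + \frac{1}{14101}}{z + T{\left(43 \right)}} = \frac{-45015 + \frac{1}{14101}}{-574 + \frac{1}{4} \cdot 43 \left(24 - 215\right)} = - \frac{634756514}{14101 \left(-574 + \frac{1}{4} \cdot 43 \left(-191\right)\right)} = - \frac{634756514}{14101 \left(-574 - \frac{8213}{4}\right)} = - \frac{634756514}{14101 \left(- \frac{10509}{4}\right)} = \left(- \frac{634756514}{14101}\right) \left(- \frac{4}{10509}\right) = \frac{2539026056}{148187409}$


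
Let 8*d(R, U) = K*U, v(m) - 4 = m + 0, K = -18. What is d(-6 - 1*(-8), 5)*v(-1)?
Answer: -135/4 ≈ -33.750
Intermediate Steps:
v(m) = 4 + m (v(m) = 4 + (m + 0) = 4 + m)
d(R, U) = -9*U/4 (d(R, U) = (-18*U)/8 = -9*U/4)
d(-6 - 1*(-8), 5)*v(-1) = (-9/4*5)*(4 - 1) = -45/4*3 = -135/4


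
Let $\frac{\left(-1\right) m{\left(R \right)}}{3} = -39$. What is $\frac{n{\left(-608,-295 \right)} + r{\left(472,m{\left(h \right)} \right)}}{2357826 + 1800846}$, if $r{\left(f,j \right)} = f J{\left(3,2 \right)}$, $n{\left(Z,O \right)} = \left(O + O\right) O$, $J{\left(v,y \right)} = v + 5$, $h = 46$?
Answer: $\frac{88913}{2079336} \approx 0.04276$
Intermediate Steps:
$m{\left(R \right)} = 117$ ($m{\left(R \right)} = \left(-3\right) \left(-39\right) = 117$)
$J{\left(v,y \right)} = 5 + v$
$n{\left(Z,O \right)} = 2 O^{2}$ ($n{\left(Z,O \right)} = 2 O O = 2 O^{2}$)
$r{\left(f,j \right)} = 8 f$ ($r{\left(f,j \right)} = f \left(5 + 3\right) = f 8 = 8 f$)
$\frac{n{\left(-608,-295 \right)} + r{\left(472,m{\left(h \right)} \right)}}{2357826 + 1800846} = \frac{2 \left(-295\right)^{2} + 8 \cdot 472}{2357826 + 1800846} = \frac{2 \cdot 87025 + 3776}{4158672} = \left(174050 + 3776\right) \frac{1}{4158672} = 177826 \cdot \frac{1}{4158672} = \frac{88913}{2079336}$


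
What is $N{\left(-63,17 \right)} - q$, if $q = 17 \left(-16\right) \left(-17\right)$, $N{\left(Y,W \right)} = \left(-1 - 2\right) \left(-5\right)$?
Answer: $-4609$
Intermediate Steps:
$N{\left(Y,W \right)} = 15$ ($N{\left(Y,W \right)} = \left(-3\right) \left(-5\right) = 15$)
$q = 4624$ ($q = \left(-272\right) \left(-17\right) = 4624$)
$N{\left(-63,17 \right)} - q = 15 - 4624 = -4609$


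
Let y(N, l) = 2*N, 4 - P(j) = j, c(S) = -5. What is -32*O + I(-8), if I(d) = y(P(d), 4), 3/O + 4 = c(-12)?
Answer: 104/3 ≈ 34.667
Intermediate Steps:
P(j) = 4 - j
O = -⅓ (O = 3/(-4 - 5) = 3/(-9) = 3*(-⅑) = -⅓ ≈ -0.33333)
I(d) = 8 - 2*d (I(d) = 2*(4 - d) = 8 - 2*d)
-32*O + I(-8) = -32*(-⅓) + (8 - 2*(-8)) = 32/3 + (8 + 16) = 32/3 + 24 = 104/3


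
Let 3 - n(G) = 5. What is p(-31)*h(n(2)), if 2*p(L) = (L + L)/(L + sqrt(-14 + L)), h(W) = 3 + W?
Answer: 961/1006 + 93*I*sqrt(5)/1006 ≈ 0.95527 + 0.20671*I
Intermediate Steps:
n(G) = -2 (n(G) = 3 - 1*5 = 3 - 5 = -2)
p(L) = L/(L + sqrt(-14 + L)) (p(L) = ((L + L)/(L + sqrt(-14 + L)))/2 = ((2*L)/(L + sqrt(-14 + L)))/2 = (2*L/(L + sqrt(-14 + L)))/2 = L/(L + sqrt(-14 + L)))
p(-31)*h(n(2)) = (-31/(-31 + sqrt(-14 - 31)))*(3 - 2) = -31/(-31 + sqrt(-45))*1 = -31/(-31 + 3*I*sqrt(5))*1 = -31/(-31 + 3*I*sqrt(5))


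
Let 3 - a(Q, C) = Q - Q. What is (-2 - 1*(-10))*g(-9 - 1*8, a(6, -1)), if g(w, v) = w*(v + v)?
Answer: -816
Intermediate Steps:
a(Q, C) = 3 (a(Q, C) = 3 - (Q - Q) = 3 - 1*0 = 3 + 0 = 3)
g(w, v) = 2*v*w (g(w, v) = w*(2*v) = 2*v*w)
(-2 - 1*(-10))*g(-9 - 1*8, a(6, -1)) = (-2 - 1*(-10))*(2*3*(-9 - 1*8)) = (-2 + 10)*(2*3*(-9 - 8)) = 8*(2*3*(-17)) = 8*(-102) = -816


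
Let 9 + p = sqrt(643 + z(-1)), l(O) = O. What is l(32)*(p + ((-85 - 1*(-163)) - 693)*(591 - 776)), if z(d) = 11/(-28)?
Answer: 3640512 + 16*sqrt(125951)/7 ≈ 3.6413e+6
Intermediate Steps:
z(d) = -11/28 (z(d) = 11*(-1/28) = -11/28)
p = -9 + sqrt(125951)/14 (p = -9 + sqrt(643 - 11/28) = -9 + sqrt(17993/28) = -9 + sqrt(125951)/14 ≈ 16.350)
l(32)*(p + ((-85 - 1*(-163)) - 693)*(591 - 776)) = 32*((-9 + sqrt(125951)/14) + ((-85 - 1*(-163)) - 693)*(591 - 776)) = 32*((-9 + sqrt(125951)/14) + ((-85 + 163) - 693)*(-185)) = 32*((-9 + sqrt(125951)/14) + (78 - 693)*(-185)) = 32*((-9 + sqrt(125951)/14) - 615*(-185)) = 32*((-9 + sqrt(125951)/14) + 113775) = 32*(113766 + sqrt(125951)/14) = 3640512 + 16*sqrt(125951)/7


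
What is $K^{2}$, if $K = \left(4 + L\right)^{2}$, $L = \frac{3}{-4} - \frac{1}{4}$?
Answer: $81$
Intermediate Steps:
$L = -1$ ($L = 3 \left(- \frac{1}{4}\right) - \frac{1}{4} = - \frac{3}{4} - \frac{1}{4} = -1$)
$K = 9$ ($K = \left(4 - 1\right)^{2} = 3^{2} = 9$)
$K^{2} = 9^{2} = 81$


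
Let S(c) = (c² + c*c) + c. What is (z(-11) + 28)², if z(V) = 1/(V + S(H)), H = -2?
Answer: 19321/25 ≈ 772.84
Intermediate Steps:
S(c) = c + 2*c² (S(c) = (c² + c²) + c = 2*c² + c = c + 2*c²)
z(V) = 1/(6 + V) (z(V) = 1/(V - 2*(1 + 2*(-2))) = 1/(V - 2*(1 - 4)) = 1/(V - 2*(-3)) = 1/(V + 6) = 1/(6 + V))
(z(-11) + 28)² = (1/(6 - 11) + 28)² = (1/(-5) + 28)² = (-⅕ + 28)² = (139/5)² = 19321/25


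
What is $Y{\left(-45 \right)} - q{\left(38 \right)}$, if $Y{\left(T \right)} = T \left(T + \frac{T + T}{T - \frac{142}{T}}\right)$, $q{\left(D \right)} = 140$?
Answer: $\frac{3367205}{1883} \approx 1788.2$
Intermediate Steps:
$Y{\left(T \right)} = T \left(T + \frac{2 T}{T - \frac{142}{T}}\right)$
$Y{\left(-45 \right)} - q{\left(38 \right)} = \frac{\left(-45\right)^{2} \left(-142 + \left(-45\right)^{2} + 2 \left(-45\right)\right)}{-142 + \left(-45\right)^{2}} - 140 = \frac{2025 \left(-142 + 2025 - 90\right)}{-142 + 2025} - 140 = 2025 \cdot \frac{1}{1883} \cdot 1793 - 140 = \frac{3630825}{1883} - 140 = \frac{3367205}{1883}$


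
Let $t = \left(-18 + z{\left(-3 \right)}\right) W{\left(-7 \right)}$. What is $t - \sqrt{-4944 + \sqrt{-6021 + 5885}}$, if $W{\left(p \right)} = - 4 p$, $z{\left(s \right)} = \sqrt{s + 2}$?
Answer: $-504 - \sqrt{-4944 + 2 i \sqrt{34}} + 28 i \approx -504.08 - 42.314 i$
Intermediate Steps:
$z{\left(s \right)} = \sqrt{2 + s}$
$t = -504 + 28 i$ ($t = \left(-18 + \sqrt{2 - 3}\right) \left(\left(-4\right) \left(-7\right)\right) = \left(-18 + \sqrt{-1}\right) 28 = \left(-18 + i\right) 28 = -504 + 28 i \approx -504.0 + 28.0 i$)
$t - \sqrt{-4944 + \sqrt{-6021 + 5885}} = \left(-504 + 28 i\right) - \sqrt{-4944 + \sqrt{-6021 + 5885}} = \left(-504 + 28 i\right) - \sqrt{-4944 + \sqrt{-136}} = \left(-504 + 28 i\right) - \sqrt{-4944 + 2 i \sqrt{34}} = -504 - \sqrt{-4944 + 2 i \sqrt{34}} + 28 i$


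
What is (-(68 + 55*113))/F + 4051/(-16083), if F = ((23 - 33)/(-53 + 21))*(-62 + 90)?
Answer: -404339741/562905 ≈ -718.31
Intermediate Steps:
F = 35/4 (F = -10/(-32)*28 = -10*(-1/32)*28 = (5/16)*28 = 35/4 ≈ 8.7500)
(-(68 + 55*113))/F + 4051/(-16083) = (-(68 + 55*113))/(35/4) + 4051/(-16083) = -(68 + 6215)*(4/35) + 4051*(-1/16083) = -1*6283*(4/35) - 4051/16083 = -6283*4/35 - 4051/16083 = -25132/35 - 4051/16083 = -404339741/562905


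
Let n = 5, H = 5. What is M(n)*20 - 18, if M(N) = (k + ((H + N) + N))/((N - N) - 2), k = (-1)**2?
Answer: -178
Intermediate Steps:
k = 1
M(N) = -3 - N (M(N) = (1 + ((5 + N) + N))/((N - N) - 2) = (1 + (5 + 2*N))/(0 - 2) = (6 + 2*N)/(-2) = (6 + 2*N)*(-1/2) = -3 - N)
M(n)*20 - 18 = (-3 - 1*5)*20 - 18 = (-3 - 5)*20 - 18 = -8*20 - 18 = -160 - 18 = -178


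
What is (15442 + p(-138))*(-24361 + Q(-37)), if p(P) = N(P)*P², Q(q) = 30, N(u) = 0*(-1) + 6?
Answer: -3155876686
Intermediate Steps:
N(u) = 6 (N(u) = 0 + 6 = 6)
p(P) = 6*P²
(15442 + p(-138))*(-24361 + Q(-37)) = (15442 + 6*(-138)²)*(-24361 + 30) = (15442 + 6*19044)*(-24331) = (15442 + 114264)*(-24331) = 129706*(-24331) = -3155876686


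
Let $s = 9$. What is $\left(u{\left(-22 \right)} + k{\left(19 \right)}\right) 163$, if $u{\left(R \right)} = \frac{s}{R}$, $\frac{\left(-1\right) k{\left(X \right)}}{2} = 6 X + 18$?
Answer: $- \frac{948171}{22} \approx -43099.0$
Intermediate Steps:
$k{\left(X \right)} = -36 - 12 X$ ($k{\left(X \right)} = - 2 \left(6 X + 18\right) = - 2 \left(18 + 6 X\right) = -36 - 12 X$)
$u{\left(R \right)} = \frac{9}{R}$
$\left(u{\left(-22 \right)} + k{\left(19 \right)}\right) 163 = \left(\frac{9}{-22} - 264\right) 163 = \left(9 \left(- \frac{1}{22}\right) - 264\right) 163 = \left(- \frac{9}{22} - 264\right) 163 = \left(- \frac{5817}{22}\right) 163 = - \frac{948171}{22}$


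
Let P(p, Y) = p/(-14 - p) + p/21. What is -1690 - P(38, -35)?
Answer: -923329/546 ≈ -1691.1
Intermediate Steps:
P(p, Y) = p/21 + p/(-14 - p) (P(p, Y) = p/(-14 - p) + p*(1/21) = p/(-14 - p) + p/21 = p/21 + p/(-14 - p))
-1690 - P(38, -35) = -1690 - 38*(-7 + 38)/(21*(14 + 38)) = -1690 - 38*31/(21*52) = -1690 - 1*589/546 = -1690 - 589/546 = -923329/546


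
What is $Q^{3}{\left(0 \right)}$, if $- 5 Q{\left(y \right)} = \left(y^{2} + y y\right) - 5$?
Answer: $1$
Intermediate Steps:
$Q{\left(y \right)} = 1 - \frac{2 y^{2}}{5}$ ($Q{\left(y \right)} = - \frac{\left(y^{2} + y y\right) - 5}{5} = - \frac{\left(y^{2} + y^{2}\right) - 5}{5} = - \frac{2 y^{2} - 5}{5} = - \frac{-5 + 2 y^{2}}{5} = 1 - \frac{2 y^{2}}{5}$)
$Q^{3}{\left(0 \right)} = \left(1 - \frac{2 \cdot 0^{2}}{5}\right)^{3} = \left(1 - 0\right)^{3} = \left(1 + 0\right)^{3} = 1^{3} = 1$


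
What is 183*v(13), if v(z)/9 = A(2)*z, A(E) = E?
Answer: 42822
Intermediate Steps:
v(z) = 18*z (v(z) = 9*(2*z) = 18*z)
183*v(13) = 183*(18*13) = 183*234 = 42822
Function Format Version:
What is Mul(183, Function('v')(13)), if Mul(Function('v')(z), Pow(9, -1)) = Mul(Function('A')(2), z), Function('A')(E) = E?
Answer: 42822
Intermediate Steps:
Function('v')(z) = Mul(18, z) (Function('v')(z) = Mul(9, Mul(2, z)) = Mul(18, z))
Mul(183, Function('v')(13)) = Mul(183, Mul(18, 13)) = Mul(183, 234) = 42822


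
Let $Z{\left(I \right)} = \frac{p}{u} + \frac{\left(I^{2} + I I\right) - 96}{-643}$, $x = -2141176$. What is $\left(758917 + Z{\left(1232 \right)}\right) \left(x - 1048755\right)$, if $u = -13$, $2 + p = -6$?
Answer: $- \frac{20110378246708201}{8359} \approx -2.4058 \cdot 10^{12}$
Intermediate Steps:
$p = -8$ ($p = -2 - 6 = -8$)
$Z{\left(I \right)} = \frac{6392}{8359} - \frac{2 I^{2}}{643}$ ($Z{\left(I \right)} = - \frac{8}{-13} + \frac{\left(I^{2} + I I\right) - 96}{-643} = \left(-8\right) \left(- \frac{1}{13}\right) + \left(\left(I^{2} + I^{2}\right) - 96\right) \left(- \frac{1}{643}\right) = \frac{8}{13} + \left(2 I^{2} - 96\right) \left(- \frac{1}{643}\right) = \frac{8}{13} + \left(-96 + 2 I^{2}\right) \left(- \frac{1}{643}\right) = \frac{8}{13} - \left(- \frac{96}{643} + \frac{2 I^{2}}{643}\right) = \frac{6392}{8359} - \frac{2 I^{2}}{643}$)
$\left(758917 + Z{\left(1232 \right)}\right) \left(x - 1048755\right) = \left(758917 + \left(\frac{6392}{8359} - \frac{2 \cdot 1232^{2}}{643}\right)\right) \left(-2141176 - 1048755\right) = \left(758917 + \left(\frac{6392}{8359} - \frac{3035648}{643}\right)\right) \left(-3189931\right) = \left(758917 - \frac{39457032}{8359}\right) \left(-3189931\right) = \frac{6304330171}{8359} \left(-3189931\right) = - \frac{20110378246708201}{8359}$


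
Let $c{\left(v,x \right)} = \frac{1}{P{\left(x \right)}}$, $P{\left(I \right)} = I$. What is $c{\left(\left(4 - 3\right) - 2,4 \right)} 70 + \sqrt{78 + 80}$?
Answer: $\frac{35}{2} + \sqrt{158} \approx 30.07$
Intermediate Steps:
$c{\left(v,x \right)} = \frac{1}{x}$
$c{\left(\left(4 - 3\right) - 2,4 \right)} 70 + \sqrt{78 + 80} = \frac{1}{4} \cdot 70 + \sqrt{78 + 80} = \frac{1}{4} \cdot 70 + \sqrt{158} = \frac{35}{2} + \sqrt{158}$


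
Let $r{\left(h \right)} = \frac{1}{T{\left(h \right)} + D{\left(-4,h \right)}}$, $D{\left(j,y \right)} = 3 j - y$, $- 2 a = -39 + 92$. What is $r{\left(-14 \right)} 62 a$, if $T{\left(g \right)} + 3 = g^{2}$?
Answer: $- \frac{1643}{195} \approx -8.4256$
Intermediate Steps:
$a = - \frac{53}{2}$ ($a = - \frac{-39 + 92}{2} = \left(- \frac{1}{2}\right) 53 = - \frac{53}{2} \approx -26.5$)
$T{\left(g \right)} = -3 + g^{2}$
$D{\left(j,y \right)} = - y + 3 j$
$r{\left(h \right)} = \frac{1}{-15 + h^{2} - h}$ ($r{\left(h \right)} = \frac{1}{\left(-3 + h^{2}\right) - \left(12 + h\right)} = \frac{1}{-15 + h^{2} - h}$)
$r{\left(-14 \right)} 62 a = \frac{1}{-15 + \left(-14\right)^{2} - -14} \cdot 62 \left(- \frac{53}{2}\right) = \frac{1}{-15 + 196 + 14} \cdot 62 \left(- \frac{53}{2}\right) = \frac{1}{195} \cdot 62 \left(- \frac{53}{2}\right) = \frac{62}{195} \left(- \frac{53}{2}\right) = - \frac{1643}{195}$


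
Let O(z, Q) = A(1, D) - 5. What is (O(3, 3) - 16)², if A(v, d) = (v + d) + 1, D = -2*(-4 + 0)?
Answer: 121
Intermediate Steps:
D = 8 (D = -2*(-4) = 8)
A(v, d) = 1 + d + v (A(v, d) = (d + v) + 1 = 1 + d + v)
O(z, Q) = 5 (O(z, Q) = (1 + 8 + 1) - 5 = 10 - 5 = 5)
(O(3, 3) - 16)² = (5 - 16)² = (-11)² = 121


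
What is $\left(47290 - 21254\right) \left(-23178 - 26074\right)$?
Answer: $-1282325072$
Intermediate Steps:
$\left(47290 - 21254\right) \left(-23178 - 26074\right) = 26036 \left(-49252\right) = -1282325072$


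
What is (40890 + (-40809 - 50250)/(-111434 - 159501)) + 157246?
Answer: 53682068219/270935 ≈ 1.9814e+5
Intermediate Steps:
(40890 + (-40809 - 50250)/(-111434 - 159501)) + 157246 = (40890 - 91059/(-270935)) + 157246 = (40890 - 91059*(-1/270935)) + 157246 = (40890 + 91059/270935) + 157246 = 11078623209/270935 + 157246 = 53682068219/270935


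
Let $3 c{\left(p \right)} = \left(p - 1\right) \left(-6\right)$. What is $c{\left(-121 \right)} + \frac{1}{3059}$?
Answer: $\frac{746397}{3059} \approx 244.0$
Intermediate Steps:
$c{\left(p \right)} = 2 - 2 p$ ($c{\left(p \right)} = \frac{\left(p - 1\right) \left(-6\right)}{3} = \frac{\left(-1 + p\right) \left(-6\right)}{3} = \frac{6 - 6 p}{3} = 2 - 2 p$)
$c{\left(-121 \right)} + \frac{1}{3059} = \left(2 - -242\right) + \frac{1}{3059} = \left(2 + 242\right) + \frac{1}{3059} = 244 + \frac{1}{3059} = \frac{746397}{3059}$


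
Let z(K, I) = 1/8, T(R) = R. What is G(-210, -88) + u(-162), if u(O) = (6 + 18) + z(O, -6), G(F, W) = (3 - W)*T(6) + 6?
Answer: 4609/8 ≈ 576.13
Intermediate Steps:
z(K, I) = ⅛
G(F, W) = 24 - 6*W (G(F, W) = (3 - W)*6 + 6 = (18 - 6*W) + 6 = 24 - 6*W)
u(O) = 193/8 (u(O) = (6 + 18) + ⅛ = 24 + ⅛ = 193/8)
G(-210, -88) + u(-162) = (24 - 6*(-88)) + 193/8 = (24 + 528) + 193/8 = 552 + 193/8 = 4609/8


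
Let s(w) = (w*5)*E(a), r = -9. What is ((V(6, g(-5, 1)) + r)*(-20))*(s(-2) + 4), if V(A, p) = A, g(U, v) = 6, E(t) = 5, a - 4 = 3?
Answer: -2760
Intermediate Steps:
a = 7 (a = 4 + 3 = 7)
s(w) = 25*w (s(w) = (w*5)*5 = (5*w)*5 = 25*w)
((V(6, g(-5, 1)) + r)*(-20))*(s(-2) + 4) = ((6 - 9)*(-20))*(25*(-2) + 4) = (-3*(-20))*(-50 + 4) = 60*(-46) = -2760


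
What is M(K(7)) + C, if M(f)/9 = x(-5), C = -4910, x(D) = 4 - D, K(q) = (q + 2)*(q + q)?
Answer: -4829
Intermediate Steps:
K(q) = 2*q*(2 + q) (K(q) = (2 + q)*(2*q) = 2*q*(2 + q))
M(f) = 81 (M(f) = 9*(4 - 1*(-5)) = 9*(4 + 5) = 9*9 = 81)
M(K(7)) + C = 81 - 4910 = -4829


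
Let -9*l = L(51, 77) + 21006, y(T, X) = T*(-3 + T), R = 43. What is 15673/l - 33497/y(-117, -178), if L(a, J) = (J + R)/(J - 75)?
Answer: -447681347/49294440 ≈ -9.0818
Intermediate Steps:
L(a, J) = (43 + J)/(-75 + J) (L(a, J) = (J + 43)/(J - 75) = (43 + J)/(-75 + J))
l = -7022/3 (l = -((43 + 77)/(-75 + 77) + 21006)/9 = -(120/2 + 21006)/9 = -((½)*120 + 21006)/9 = -(60 + 21006)/9 = -⅑*21066 = -7022/3 ≈ -2340.7)
15673/l - 33497/y(-117, -178) = 15673/(-7022/3) - 33497*(-1/(117*(-3 - 117))) = 15673*(-3/7022) - 33497/((-117*(-120))) = -47019/7022 - 33497/14040 = -447681347/49294440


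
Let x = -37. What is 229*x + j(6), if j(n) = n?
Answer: -8467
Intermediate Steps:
229*x + j(6) = 229*(-37) + 6 = -8473 + 6 = -8467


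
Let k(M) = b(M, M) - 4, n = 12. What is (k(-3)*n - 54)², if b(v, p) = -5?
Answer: 26244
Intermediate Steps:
k(M) = -9 (k(M) = -5 - 4 = -9)
(k(-3)*n - 54)² = (-9*12 - 54)² = (-108 - 54)² = (-162)² = 26244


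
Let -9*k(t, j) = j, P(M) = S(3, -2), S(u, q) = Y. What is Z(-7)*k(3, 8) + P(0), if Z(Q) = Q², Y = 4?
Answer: -356/9 ≈ -39.556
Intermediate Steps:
S(u, q) = 4
P(M) = 4
k(t, j) = -j/9
Z(-7)*k(3, 8) + P(0) = (-7)²*(-⅑*8) + 4 = 49*(-8/9) + 4 = -392/9 + 4 = -356/9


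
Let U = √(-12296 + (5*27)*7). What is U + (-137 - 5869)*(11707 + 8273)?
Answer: -119999880 + I*√11351 ≈ -1.2e+8 + 106.54*I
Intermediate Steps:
U = I*√11351 (U = √(-12296 + 135*7) = √(-12296 + 945) = √(-11351) = I*√11351 ≈ 106.54*I)
U + (-137 - 5869)*(11707 + 8273) = I*√11351 + (-137 - 5869)*(11707 + 8273) = I*√11351 - 6006*19980 = I*√11351 - 119999880 = -119999880 + I*√11351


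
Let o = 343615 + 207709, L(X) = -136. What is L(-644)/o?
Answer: -34/137831 ≈ -0.00024668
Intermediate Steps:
o = 551324
L(-644)/o = -136/551324 = -136*1/551324 = -34/137831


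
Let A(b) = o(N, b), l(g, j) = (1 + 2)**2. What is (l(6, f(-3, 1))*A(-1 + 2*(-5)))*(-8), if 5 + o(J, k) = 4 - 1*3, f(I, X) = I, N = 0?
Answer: 288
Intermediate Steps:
l(g, j) = 9 (l(g, j) = 3**2 = 9)
o(J, k) = -4 (o(J, k) = -5 + (4 - 1*3) = -5 + (4 - 3) = -5 + 1 = -4)
A(b) = -4
(l(6, f(-3, 1))*A(-1 + 2*(-5)))*(-8) = (9*(-4))*(-8) = -36*(-8) = 288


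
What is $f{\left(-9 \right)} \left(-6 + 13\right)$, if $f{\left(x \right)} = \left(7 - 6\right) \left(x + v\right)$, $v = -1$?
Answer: $-70$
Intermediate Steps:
$f{\left(x \right)} = -1 + x$ ($f{\left(x \right)} = \left(7 - 6\right) \left(x - 1\right) = 1 \left(-1 + x\right) = -1 + x$)
$f{\left(-9 \right)} \left(-6 + 13\right) = \left(-1 - 9\right) \left(-6 + 13\right) = \left(-10\right) 7 = -70$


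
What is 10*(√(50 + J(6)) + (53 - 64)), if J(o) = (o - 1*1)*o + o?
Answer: -110 + 10*√86 ≈ -17.264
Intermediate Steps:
J(o) = o + o*(-1 + o) (J(o) = (o - 1)*o + o = (-1 + o)*o + o = o*(-1 + o) + o = o + o*(-1 + o))
10*(√(50 + J(6)) + (53 - 64)) = 10*(√(50 + 6²) + (53 - 64)) = 10*(√(50 + 36) - 11) = 10*(√86 - 11) = 10*(-11 + √86) = -110 + 10*√86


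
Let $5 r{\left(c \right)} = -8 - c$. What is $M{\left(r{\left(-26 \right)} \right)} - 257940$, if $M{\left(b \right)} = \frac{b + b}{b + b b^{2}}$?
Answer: $- \frac{90021010}{349} \approx -2.5794 \cdot 10^{5}$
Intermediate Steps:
$r{\left(c \right)} = - \frac{8}{5} - \frac{c}{5}$ ($r{\left(c \right)} = \frac{-8 - c}{5} = - \frac{8}{5} - \frac{c}{5}$)
$M{\left(b \right)} = \frac{2 b}{b + b^{3}}$
$M{\left(r{\left(-26 \right)} \right)} - 257940 = \frac{2}{1 + \left(- \frac{8}{5} - - \frac{26}{5}\right)^{2}} - 257940 = \frac{2}{1 + \left(- \frac{8}{5} + \frac{26}{5}\right)^{2}} - 257940 = \frac{2}{1 + \left(\frac{18}{5}\right)^{2}} - 257940 = \frac{2}{1 + \frac{324}{25}} - 257940 = \frac{2}{\frac{349}{25}} - 257940 = 2 \cdot \frac{25}{349} - 257940 = \frac{50}{349} - 257940 = - \frac{90021010}{349}$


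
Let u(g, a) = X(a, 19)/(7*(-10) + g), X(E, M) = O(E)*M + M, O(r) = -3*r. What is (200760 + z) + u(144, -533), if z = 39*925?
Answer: 8778095/37 ≈ 2.3725e+5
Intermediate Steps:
z = 36075
X(E, M) = M - 3*E*M (X(E, M) = (-3*E)*M + M = -3*E*M + M = M - 3*E*M)
u(g, a) = (19 - 57*a)/(-70 + g) (u(g, a) = (19*(1 - 3*a))/(7*(-10) + g) = (19 - 57*a)/(-70 + g))
(200760 + z) + u(144, -533) = (200760 + 36075) + 19*(1 - 3*(-533))/(-70 + 144) = 236835 + 19*(1 + 1599)/74 = 236835 + 19*(1/74)*1600 = 236835 + 15200/37 = 8778095/37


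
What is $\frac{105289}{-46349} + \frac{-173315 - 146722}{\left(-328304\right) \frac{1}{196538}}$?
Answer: $\frac{1457645601305669}{7608281048} \approx 1.9159 \cdot 10^{5}$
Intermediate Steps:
$\frac{105289}{-46349} + \frac{-173315 - 146722}{\left(-328304\right) \frac{1}{196538}} = 105289 \left(- \frac{1}{46349}\right) - \frac{320037}{\left(-328304\right) \frac{1}{196538}} = - \frac{105289}{46349} - \frac{320037}{- \frac{164152}{98269}} = - \frac{105289}{46349} - - \frac{31449715953}{164152} = - \frac{105289}{46349} + \frac{31449715953}{164152} = \frac{1457645601305669}{7608281048}$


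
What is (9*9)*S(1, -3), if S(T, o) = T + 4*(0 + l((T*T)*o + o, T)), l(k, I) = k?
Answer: -1863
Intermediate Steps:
S(T, o) = T + 4*o + 4*o*T² (S(T, o) = T + 4*(0 + ((T*T)*o + o)) = T + 4*(0 + (T²*o + o)) = T + 4*(0 + (o*T² + o)) = T + 4*(0 + (o + o*T²)) = T + 4*(o + o*T²) = T + (4*o + 4*o*T²) = T + 4*o + 4*o*T²)
(9*9)*S(1, -3) = (9*9)*(1 + 4*(-3)*(1 + 1²)) = 81*(1 + 4*(-3)*(1 + 1)) = 81*(1 + 4*(-3)*2) = 81*(1 - 24) = 81*(-23) = -1863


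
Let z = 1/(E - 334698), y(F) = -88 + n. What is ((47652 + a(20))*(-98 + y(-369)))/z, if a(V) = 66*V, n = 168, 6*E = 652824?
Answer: 199124657424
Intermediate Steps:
E = 108804 (E = (⅙)*652824 = 108804)
y(F) = 80 (y(F) = -88 + 168 = 80)
z = -1/225894 (z = 1/(108804 - 334698) = 1/(-225894) = -1/225894 ≈ -4.4269e-6)
((47652 + a(20))*(-98 + y(-369)))/z = ((47652 + 66*20)*(-98 + 80))/(-1/225894) = ((47652 + 1320)*(-18))*(-225894) = (48972*(-18))*(-225894) = -881496*(-225894) = 199124657424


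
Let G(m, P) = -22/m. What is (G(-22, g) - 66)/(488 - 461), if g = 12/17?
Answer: -65/27 ≈ -2.4074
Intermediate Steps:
g = 12/17 (g = 12*(1/17) = 12/17 ≈ 0.70588)
(G(-22, g) - 66)/(488 - 461) = (-22/(-22) - 66)/(488 - 461) = (-22*(-1/22) - 66)/27 = (1 - 66)*(1/27) = -65*1/27 = -65/27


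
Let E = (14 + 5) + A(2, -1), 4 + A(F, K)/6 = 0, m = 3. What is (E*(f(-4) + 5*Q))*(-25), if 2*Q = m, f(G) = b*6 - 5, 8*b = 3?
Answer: 2375/4 ≈ 593.75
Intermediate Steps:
b = 3/8 (b = (⅛)*3 = 3/8 ≈ 0.37500)
A(F, K) = -24 (A(F, K) = -24 + 6*0 = -24 + 0 = -24)
f(G) = -11/4 (f(G) = (3/8)*6 - 5 = 9/4 - 5 = -11/4)
Q = 3/2 (Q = (½)*3 = 3/2 ≈ 1.5000)
E = -5 (E = (14 + 5) - 24 = 19 - 24 = -5)
(E*(f(-4) + 5*Q))*(-25) = -5*(-11/4 + 5*(3/2))*(-25) = -5*(-11/4 + 15/2)*(-25) = -5*19/4*(-25) = -95/4*(-25) = 2375/4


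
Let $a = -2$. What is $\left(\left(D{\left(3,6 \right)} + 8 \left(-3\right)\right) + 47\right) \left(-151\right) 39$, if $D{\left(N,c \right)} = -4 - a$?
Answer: $-123669$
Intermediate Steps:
$D{\left(N,c \right)} = -2$ ($D{\left(N,c \right)} = -4 - -2 = -4 + 2 = -2$)
$\left(\left(D{\left(3,6 \right)} + 8 \left(-3\right)\right) + 47\right) \left(-151\right) 39 = \left(\left(-2 + 8 \left(-3\right)\right) + 47\right) \left(-151\right) 39 = \left(\left(-2 - 24\right) + 47\right) \left(-151\right) 39 = \left(-26 + 47\right) \left(-151\right) 39 = 21 \left(-151\right) 39 = \left(-3171\right) 39 = -123669$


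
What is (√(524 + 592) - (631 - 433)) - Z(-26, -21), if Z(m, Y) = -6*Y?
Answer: -324 + 6*√31 ≈ -290.59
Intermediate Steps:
(√(524 + 592) - (631 - 433)) - Z(-26, -21) = (√(524 + 592) - (631 - 433)) - (-6)*(-21) = (√1116 - 1*198) - 1*126 = (6*√31 - 198) - 126 = (-198 + 6*√31) - 126 = -324 + 6*√31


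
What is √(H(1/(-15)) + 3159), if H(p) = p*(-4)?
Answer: √710835/15 ≈ 56.207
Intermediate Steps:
H(p) = -4*p
√(H(1/(-15)) + 3159) = √(-4/(-15) + 3159) = √(-4*(-1/15) + 3159) = √(4/15 + 3159) = √(47389/15) = √710835/15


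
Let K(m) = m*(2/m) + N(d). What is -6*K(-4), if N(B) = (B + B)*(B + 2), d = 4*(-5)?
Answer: -4332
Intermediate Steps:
d = -20
N(B) = 2*B*(2 + B) (N(B) = (2*B)*(2 + B) = 2*B*(2 + B))
K(m) = 722 (K(m) = m*(2/m) + 2*(-20)*(2 - 20) = 2 + 2*(-20)*(-18) = 2 + 720 = 722)
-6*K(-4) = -6*722 = -4332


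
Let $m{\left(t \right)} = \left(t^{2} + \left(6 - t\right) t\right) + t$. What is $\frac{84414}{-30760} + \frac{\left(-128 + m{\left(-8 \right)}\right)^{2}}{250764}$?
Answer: $- \frac{2515822717}{964187580} \approx -2.6093$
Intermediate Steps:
$m{\left(t \right)} = t + t^{2} + t \left(6 - t\right)$ ($m{\left(t \right)} = \left(t^{2} + t \left(6 - t\right)\right) + t = t + t^{2} + t \left(6 - t\right)$)
$\frac{84414}{-30760} + \frac{\left(-128 + m{\left(-8 \right)}\right)^{2}}{250764} = \frac{84414}{-30760} + \frac{\left(-128 + 7 \left(-8\right)\right)^{2}}{250764} = 84414 \left(- \frac{1}{30760}\right) + \left(-128 - 56\right)^{2} \cdot \frac{1}{250764} = - \frac{42207}{15380} + \left(-184\right)^{2} \cdot \frac{1}{250764} = - \frac{42207}{15380} + 33856 \cdot \frac{1}{250764} = - \frac{42207}{15380} + \frac{8464}{62691} = - \frac{2515822717}{964187580}$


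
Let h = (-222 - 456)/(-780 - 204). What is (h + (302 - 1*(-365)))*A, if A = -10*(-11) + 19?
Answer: 14125629/164 ≈ 86132.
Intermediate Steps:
A = 129 (A = 110 + 19 = 129)
h = 113/164 (h = -678/(-984) = -678*(-1/984) = 113/164 ≈ 0.68902)
(h + (302 - 1*(-365)))*A = (113/164 + (302 - 1*(-365)))*129 = (113/164 + (302 + 365))*129 = (113/164 + 667)*129 = (109501/164)*129 = 14125629/164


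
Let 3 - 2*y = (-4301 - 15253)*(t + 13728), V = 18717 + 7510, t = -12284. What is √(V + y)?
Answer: √56576866/2 ≈ 3760.9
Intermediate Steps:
V = 26227
y = 28235979/2 (y = 3/2 - (-4301 - 15253)*(-12284 + 13728)/2 = 3/2 - (-9777)*1444 = 3/2 - ½*(-28235976) = 3/2 + 14117988 = 28235979/2 ≈ 1.4118e+7)
√(V + y) = √(26227 + 28235979/2) = √(28288433/2) = √56576866/2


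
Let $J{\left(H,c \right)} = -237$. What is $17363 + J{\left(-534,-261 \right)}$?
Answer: $17126$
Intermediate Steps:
$17363 + J{\left(-534,-261 \right)} = 17363 - 237 = 17126$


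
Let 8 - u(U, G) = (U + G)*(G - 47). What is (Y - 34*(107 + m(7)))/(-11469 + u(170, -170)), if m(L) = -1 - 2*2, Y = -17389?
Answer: 20857/11461 ≈ 1.8198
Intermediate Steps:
m(L) = -5 (m(L) = -1 - 4 = -5)
u(U, G) = 8 - (-47 + G)*(G + U) (u(U, G) = 8 - (U + G)*(G - 47) = 8 - (G + U)*(-47 + G) = 8 - (-47 + G)*(G + U))
(Y - 34*(107 + m(7)))/(-11469 + u(170, -170)) = (-17389 - 34*(107 - 5))/(-11469 + (8 - 1*(-170)² + 47*(-170) + 47*170 - 1*(-170)*170)) = (-17389 - 34*102)/(-11469 + (8 - 1*28900 - 7990 + 7990 + 28900)) = (-17389 - 3468)/(-11469 + (8 - 28900 - 7990 + 7990 + 28900)) = -20857/(-11469 + 8) = -20857/(-11461) = -20857*(-1/11461) = 20857/11461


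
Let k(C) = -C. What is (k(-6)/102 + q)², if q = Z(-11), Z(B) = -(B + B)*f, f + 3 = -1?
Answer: 2235025/289 ≈ 7733.6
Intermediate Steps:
f = -4 (f = -3 - 1 = -4)
Z(B) = 8*B (Z(B) = -(B + B)*(-4) = -2*B*(-4) = -(-8)*B = 8*B)
q = -88 (q = 8*(-11) = -88)
(k(-6)/102 + q)² = (-1*(-6)/102 - 88)² = (6*(1/102) - 88)² = (1/17 - 88)² = (-1495/17)² = 2235025/289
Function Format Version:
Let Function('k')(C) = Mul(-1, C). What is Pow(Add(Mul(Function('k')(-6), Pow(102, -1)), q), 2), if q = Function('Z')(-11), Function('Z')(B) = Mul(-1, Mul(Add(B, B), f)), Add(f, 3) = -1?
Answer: Rational(2235025, 289) ≈ 7733.6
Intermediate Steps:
f = -4 (f = Add(-3, -1) = -4)
Function('Z')(B) = Mul(8, B) (Function('Z')(B) = Mul(-1, Mul(Add(B, B), -4)) = Mul(-1, Mul(Mul(2, B), -4)) = Mul(-1, Mul(-8, B)) = Mul(8, B))
q = -88 (q = Mul(8, -11) = -88)
Pow(Add(Mul(Function('k')(-6), Pow(102, -1)), q), 2) = Pow(Add(Mul(Mul(-1, -6), Pow(102, -1)), -88), 2) = Pow(Add(Mul(6, Rational(1, 102)), -88), 2) = Pow(Add(Rational(1, 17), -88), 2) = Pow(Rational(-1495, 17), 2) = Rational(2235025, 289)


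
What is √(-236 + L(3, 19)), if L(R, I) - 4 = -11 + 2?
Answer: I*√241 ≈ 15.524*I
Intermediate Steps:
L(R, I) = -5 (L(R, I) = 4 + (-11 + 2) = 4 - 9 = -5)
√(-236 + L(3, 19)) = √(-236 - 5) = √(-241) = I*√241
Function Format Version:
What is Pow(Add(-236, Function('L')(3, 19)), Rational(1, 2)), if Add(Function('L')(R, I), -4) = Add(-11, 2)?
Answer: Mul(I, Pow(241, Rational(1, 2))) ≈ Mul(15.524, I)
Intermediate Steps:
Function('L')(R, I) = -5 (Function('L')(R, I) = Add(4, Add(-11, 2)) = Add(4, -9) = -5)
Pow(Add(-236, Function('L')(3, 19)), Rational(1, 2)) = Pow(Add(-236, -5), Rational(1, 2)) = Pow(-241, Rational(1, 2)) = Mul(I, Pow(241, Rational(1, 2)))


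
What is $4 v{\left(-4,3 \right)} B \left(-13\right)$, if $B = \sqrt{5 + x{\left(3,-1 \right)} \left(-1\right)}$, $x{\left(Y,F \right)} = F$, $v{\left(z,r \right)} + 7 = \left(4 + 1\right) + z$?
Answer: $312 \sqrt{6} \approx 764.24$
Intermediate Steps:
$v{\left(z,r \right)} = -2 + z$ ($v{\left(z,r \right)} = -7 + \left(\left(4 + 1\right) + z\right) = -7 + \left(5 + z\right) = -2 + z$)
$B = \sqrt{6}$ ($B = \sqrt{5 - -1} = \sqrt{5 + 1} = \sqrt{6} \approx 2.4495$)
$4 v{\left(-4,3 \right)} B \left(-13\right) = 4 \left(-2 - 4\right) \sqrt{6} \left(-13\right) = 4 \left(- 6 \sqrt{6}\right) \left(-13\right) = - 24 \sqrt{6} \left(-13\right) = 312 \sqrt{6}$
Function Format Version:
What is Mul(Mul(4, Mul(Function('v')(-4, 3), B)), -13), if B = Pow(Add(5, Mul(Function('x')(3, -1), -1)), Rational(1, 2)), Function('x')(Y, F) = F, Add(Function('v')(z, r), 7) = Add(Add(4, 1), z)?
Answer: Mul(312, Pow(6, Rational(1, 2))) ≈ 764.24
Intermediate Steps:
Function('v')(z, r) = Add(-2, z) (Function('v')(z, r) = Add(-7, Add(Add(4, 1), z)) = Add(-7, Add(5, z)) = Add(-2, z))
B = Pow(6, Rational(1, 2)) (B = Pow(Add(5, Mul(-1, -1)), Rational(1, 2)) = Pow(Add(5, 1), Rational(1, 2)) = Pow(6, Rational(1, 2)) ≈ 2.4495)
Mul(Mul(4, Mul(Function('v')(-4, 3), B)), -13) = Mul(Mul(4, Mul(Add(-2, -4), Pow(6, Rational(1, 2)))), -13) = Mul(Mul(4, Mul(-6, Pow(6, Rational(1, 2)))), -13) = Mul(Mul(-24, Pow(6, Rational(1, 2))), -13) = Mul(312, Pow(6, Rational(1, 2)))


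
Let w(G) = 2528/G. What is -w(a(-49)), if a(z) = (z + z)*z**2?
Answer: 1264/117649 ≈ 0.010744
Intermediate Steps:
a(z) = 2*z**3 (a(z) = (2*z)*z**2 = 2*z**3)
-w(a(-49)) = -2528/(2*(-49)**3) = -2528/(2*(-117649)) = -2528/(-235298) = -2528*(-1)/235298 = -1*(-1264/117649) = 1264/117649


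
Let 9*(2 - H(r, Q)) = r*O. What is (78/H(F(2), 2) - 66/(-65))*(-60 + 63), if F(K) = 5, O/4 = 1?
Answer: -68247/65 ≈ -1050.0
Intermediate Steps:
O = 4 (O = 4*1 = 4)
H(r, Q) = 2 - 4*r/9 (H(r, Q) = 2 - r*4/9 = 2 - 4*r/9)
(78/H(F(2), 2) - 66/(-65))*(-60 + 63) = (78/(2 - 4/9*5) - 66/(-65))*(-60 + 63) = (78/(2 - 20/9) - 66*(-1/65))*3 = (78/(-2/9) + 66/65)*3 = (78*(-9/2) + 66/65)*3 = (-351 + 66/65)*3 = -22749/65*3 = -68247/65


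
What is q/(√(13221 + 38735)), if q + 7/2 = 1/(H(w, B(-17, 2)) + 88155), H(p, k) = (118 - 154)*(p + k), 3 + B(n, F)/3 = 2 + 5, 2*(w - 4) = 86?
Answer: -602215*√12989/4469826636 ≈ -0.015355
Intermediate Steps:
w = 47 (w = 4 + (½)*86 = 4 + 43 = 47)
B(n, F) = 12 (B(n, F) = -9 + 3*(2 + 5) = -9 + 3*7 = -9 + 21 = 12)
H(p, k) = -36*k - 36*p (H(p, k) = -36*(k + p) = -36*k - 36*p)
q = -602215/172062 (q = -7/2 + 1/((-36*12 - 36*47) + 88155) = -7/2 + 1/((-432 - 1692) + 88155) = -7/2 + 1/(-2124 + 88155) = -7/2 + 1/86031 = -602215/172062 ≈ -3.5000)
q/(√(13221 + 38735)) = -602215/(172062*√(13221 + 38735)) = -602215*√12989/25978/172062 = -602215*√12989/4469826636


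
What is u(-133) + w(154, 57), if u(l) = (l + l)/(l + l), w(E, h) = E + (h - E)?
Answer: 58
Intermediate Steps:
w(E, h) = h
u(l) = 1 (u(l) = (2*l)/((2*l)) = (2*l)*(1/(2*l)) = 1)
u(-133) + w(154, 57) = 1 + 57 = 58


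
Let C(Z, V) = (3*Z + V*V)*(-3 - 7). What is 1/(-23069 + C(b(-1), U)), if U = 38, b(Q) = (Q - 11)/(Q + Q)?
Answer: -1/37689 ≈ -2.6533e-5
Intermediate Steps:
b(Q) = (-11 + Q)/(2*Q) (b(Q) = (-11 + Q)/((2*Q)) = (-11 + Q)*(1/(2*Q)) = (-11 + Q)/(2*Q))
C(Z, V) = -30*Z - 10*V² (C(Z, V) = (3*Z + V²)*(-10) = (V² + 3*Z)*(-10) = -30*Z - 10*V²)
1/(-23069 + C(b(-1), U)) = 1/(-23069 + (-15*(-11 - 1)/(-1) - 10*38²)) = 1/(-23069 + (-15*(-1)*(-12) - 10*1444)) = 1/(-23069 + (-30*6 - 14440)) = 1/(-23069 + (-180 - 14440)) = 1/(-23069 - 14620) = 1/(-37689) = -1/37689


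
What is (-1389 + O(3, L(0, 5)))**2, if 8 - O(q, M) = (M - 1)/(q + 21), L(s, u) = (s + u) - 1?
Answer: 122080401/64 ≈ 1.9075e+6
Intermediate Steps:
L(s, u) = -1 + s + u
O(q, M) = 8 - (-1 + M)/(21 + q) (O(q, M) = 8 - (M - 1)/(q + 21) = 8 - (-1 + M)/(21 + q))
(-1389 + O(3, L(0, 5)))**2 = (-1389 + (169 - (-1 + 0 + 5) + 8*3)/(21 + 3))**2 = (-1389 + (169 - 1*4 + 24)/24)**2 = (-1389 + (169 - 4 + 24)/24)**2 = (-1389 + (1/24)*189)**2 = (-1389 + 63/8)**2 = (-11049/8)**2 = 122080401/64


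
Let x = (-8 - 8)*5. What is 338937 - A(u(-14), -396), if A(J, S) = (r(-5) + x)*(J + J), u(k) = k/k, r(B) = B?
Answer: 339107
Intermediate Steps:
x = -80 (x = -16*5 = -80)
u(k) = 1
A(J, S) = -170*J (A(J, S) = (-5 - 80)*(J + J) = -170*J)
338937 - A(u(-14), -396) = 338937 - (-170) = 338937 - 1*(-170) = 338937 + 170 = 339107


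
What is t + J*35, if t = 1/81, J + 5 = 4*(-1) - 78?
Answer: -246644/81 ≈ -3045.0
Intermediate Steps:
J = -87 (J = -5 + (4*(-1) - 78) = -5 + (-4 - 78) = -5 - 82 = -87)
t = 1/81 ≈ 0.012346
t + J*35 = 1/81 - 87*35 = 1/81 - 3045 = -246644/81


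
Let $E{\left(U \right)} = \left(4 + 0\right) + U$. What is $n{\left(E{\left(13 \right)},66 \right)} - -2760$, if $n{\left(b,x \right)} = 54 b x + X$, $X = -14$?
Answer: $63334$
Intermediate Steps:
$E{\left(U \right)} = 4 + U$
$n{\left(b,x \right)} = -14 + 54 b x$ ($n{\left(b,x \right)} = 54 b x - 14 = -14 + 54 b x$)
$n{\left(E{\left(13 \right)},66 \right)} - -2760 = \left(-14 + 54 \left(4 + 13\right) 66\right) - -2760 = \left(-14 + 54 \cdot 17 \cdot 66\right) + 2760 = \left(-14 + 60588\right) + 2760 = 60574 + 2760 = 63334$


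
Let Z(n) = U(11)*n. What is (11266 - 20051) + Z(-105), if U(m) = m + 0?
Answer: -9940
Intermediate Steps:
U(m) = m
Z(n) = 11*n
(11266 - 20051) + Z(-105) = (11266 - 20051) + 11*(-105) = -8785 - 1155 = -9940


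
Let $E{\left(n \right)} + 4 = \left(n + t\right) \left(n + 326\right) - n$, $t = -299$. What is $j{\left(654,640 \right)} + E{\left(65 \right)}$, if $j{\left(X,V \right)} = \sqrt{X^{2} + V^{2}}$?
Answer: $-91563 + 2 \sqrt{209329} \approx -90648.0$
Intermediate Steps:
$j{\left(X,V \right)} = \sqrt{V^{2} + X^{2}}$
$E{\left(n \right)} = -4 - n + \left(-299 + n\right) \left(326 + n\right)$ ($E{\left(n \right)} = -4 - \left(n - \left(n - 299\right) \left(n + 326\right)\right) = -4 - \left(n - \left(-299 + n\right) \left(326 + n\right)\right) = -4 - n + \left(-299 + n\right) \left(326 + n\right)$)
$j{\left(654,640 \right)} + E{\left(65 \right)} = \sqrt{640^{2} + 654^{2}} + \left(-97478 + 65^{2} + 26 \cdot 65\right) = \sqrt{409600 + 427716} + \left(-97478 + 4225 + 1690\right) = \sqrt{837316} - 91563 = 2 \sqrt{209329} - 91563 = -91563 + 2 \sqrt{209329}$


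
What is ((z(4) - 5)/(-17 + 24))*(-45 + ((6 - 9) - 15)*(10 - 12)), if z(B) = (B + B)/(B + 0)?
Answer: 27/7 ≈ 3.8571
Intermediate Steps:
z(B) = 2 (z(B) = (2*B)/B = 2)
((z(4) - 5)/(-17 + 24))*(-45 + ((6 - 9) - 15)*(10 - 12)) = ((2 - 5)/(-17 + 24))*(-45 + ((6 - 9) - 15)*(10 - 12)) = (-3/7)*(-45 + (-3 - 15)*(-2)) = (-3*⅐)*(-45 - 18*(-2)) = -3*(-45 + 36)/7 = -3/7*(-9) = 27/7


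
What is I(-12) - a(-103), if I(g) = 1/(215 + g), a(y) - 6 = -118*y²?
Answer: 254126769/203 ≈ 1.2519e+6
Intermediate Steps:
a(y) = 6 - 118*y²
I(-12) - a(-103) = 1/(215 - 12) - (6 - 118*(-103)²) = 1/203 - (6 - 118*10609) = 1/203 - (6 - 1251862) = 1/203 - 1*(-1251856) = 1/203 + 1251856 = 254126769/203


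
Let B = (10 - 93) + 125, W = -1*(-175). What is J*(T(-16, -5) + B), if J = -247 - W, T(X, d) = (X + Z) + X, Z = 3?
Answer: -5486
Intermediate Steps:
W = 175
B = 42 (B = -83 + 125 = 42)
T(X, d) = 3 + 2*X (T(X, d) = (X + 3) + X = (3 + X) + X = 3 + 2*X)
J = -422 (J = -247 - 1*175 = -247 - 175 = -422)
J*(T(-16, -5) + B) = -422*((3 + 2*(-16)) + 42) = -422*((3 - 32) + 42) = -422*(-29 + 42) = -422*13 = -5486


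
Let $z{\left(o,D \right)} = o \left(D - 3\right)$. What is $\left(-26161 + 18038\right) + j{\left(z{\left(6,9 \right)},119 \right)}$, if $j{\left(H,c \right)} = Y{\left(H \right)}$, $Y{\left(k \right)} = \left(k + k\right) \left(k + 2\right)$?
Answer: $-5387$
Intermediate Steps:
$Y{\left(k \right)} = 2 k \left(2 + k\right)$
$z{\left(o,D \right)} = o \left(-3 + D\right)$
$j{\left(H,c \right)} = 2 H \left(2 + H\right)$
$\left(-26161 + 18038\right) + j{\left(z{\left(6,9 \right)},119 \right)} = \left(-26161 + 18038\right) + 2 \cdot 6 \left(-3 + 9\right) \left(2 + 6 \left(-3 + 9\right)\right) = -8123 + 2 \cdot 6 \cdot 6 \left(2 + 6 \cdot 6\right) = -8123 + 2 \cdot 36 \left(2 + 36\right) = -8123 + 2 \cdot 36 \cdot 38 = -8123 + 2736 = -5387$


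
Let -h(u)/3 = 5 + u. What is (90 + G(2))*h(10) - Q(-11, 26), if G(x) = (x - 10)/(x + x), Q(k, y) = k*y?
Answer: -3674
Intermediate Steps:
h(u) = -15 - 3*u (h(u) = -3*(5 + u) = -15 - 3*u)
G(x) = (-10 + x)/(2*x) (G(x) = (-10 + x)/((2*x)) = (-10 + x)*(1/(2*x)) = (-10 + x)/(2*x))
(90 + G(2))*h(10) - Q(-11, 26) = (90 + (½)*(-10 + 2)/2)*(-15 - 3*10) - (-11)*26 = (90 + (½)*(½)*(-8))*(-15 - 30) - 1*(-286) = (90 - 2)*(-45) + 286 = 88*(-45) + 286 = -3960 + 286 = -3674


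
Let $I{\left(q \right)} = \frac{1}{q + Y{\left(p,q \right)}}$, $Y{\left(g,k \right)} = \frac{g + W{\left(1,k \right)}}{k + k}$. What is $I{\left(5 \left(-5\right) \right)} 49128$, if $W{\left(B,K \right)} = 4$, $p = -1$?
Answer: $- \frac{2456400}{1253} \approx -1960.4$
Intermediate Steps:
$Y{\left(g,k \right)} = \frac{4 + g}{2 k}$ ($Y{\left(g,k \right)} = \frac{g + 4}{k + k} = \frac{4 + g}{2 k}$)
$I{\left(q \right)} = \frac{1}{q + \frac{3}{2 q}}$ ($I{\left(q \right)} = \frac{1}{q + \frac{4 - 1}{2 q}} = \frac{1}{q + \frac{1}{2} \frac{1}{q} 3} = \frac{1}{q + \frac{3}{2 q}}$)
$I{\left(5 \left(-5\right) \right)} 49128 = \frac{2 \cdot 5 \left(-5\right)}{3 + 2 \left(5 \left(-5\right)\right)^{2}} \cdot 49128 = 2 \left(-25\right) \frac{1}{3 + 2 \left(-25\right)^{2}} \cdot 49128 = 2 \left(-25\right) \frac{1}{3 + 2 \cdot 625} \cdot 49128 = 2 \left(-25\right) \frac{1}{3 + 1250} \cdot 49128 = 2 \left(-25\right) \frac{1}{1253} \cdot 49128 = \left(- \frac{50}{1253}\right) 49128 = - \frac{2456400}{1253}$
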